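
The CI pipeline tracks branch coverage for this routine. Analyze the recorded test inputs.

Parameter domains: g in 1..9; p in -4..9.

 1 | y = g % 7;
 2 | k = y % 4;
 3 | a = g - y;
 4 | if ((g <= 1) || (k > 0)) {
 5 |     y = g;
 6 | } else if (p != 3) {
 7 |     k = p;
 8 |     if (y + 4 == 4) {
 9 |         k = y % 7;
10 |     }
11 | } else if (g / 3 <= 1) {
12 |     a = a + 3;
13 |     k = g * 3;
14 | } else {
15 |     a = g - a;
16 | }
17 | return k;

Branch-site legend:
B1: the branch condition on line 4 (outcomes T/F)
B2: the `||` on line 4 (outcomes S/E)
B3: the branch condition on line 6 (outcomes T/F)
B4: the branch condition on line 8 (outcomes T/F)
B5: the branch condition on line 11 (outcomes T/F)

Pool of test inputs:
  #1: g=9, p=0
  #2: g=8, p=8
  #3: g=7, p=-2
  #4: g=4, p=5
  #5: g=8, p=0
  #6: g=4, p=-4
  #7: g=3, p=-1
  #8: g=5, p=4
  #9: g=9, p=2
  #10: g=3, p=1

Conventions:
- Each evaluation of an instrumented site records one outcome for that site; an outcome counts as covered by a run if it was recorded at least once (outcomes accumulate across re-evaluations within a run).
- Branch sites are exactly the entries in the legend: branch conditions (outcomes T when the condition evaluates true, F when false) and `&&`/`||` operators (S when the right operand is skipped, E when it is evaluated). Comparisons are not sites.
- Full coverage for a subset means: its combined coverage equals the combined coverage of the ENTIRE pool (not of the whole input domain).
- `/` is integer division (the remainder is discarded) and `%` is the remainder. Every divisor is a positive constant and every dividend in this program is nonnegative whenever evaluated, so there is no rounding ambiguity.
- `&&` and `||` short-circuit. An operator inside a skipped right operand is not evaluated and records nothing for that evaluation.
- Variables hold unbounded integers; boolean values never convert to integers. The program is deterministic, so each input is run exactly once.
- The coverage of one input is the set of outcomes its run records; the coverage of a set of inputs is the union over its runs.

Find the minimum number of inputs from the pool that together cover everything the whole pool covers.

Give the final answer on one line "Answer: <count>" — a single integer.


input #1 (g=9, p=0): events B2->E, B1->T; covers B1=T, B2=E
input #2 (g=8, p=8): events B2->E, B1->T; covers B1=T, B2=E
input #3 (g=7, p=-2): events B2->E, B1->F, B3->T, B4->T; covers B1=F, B2=E, B3=T, B4=T
input #4 (g=4, p=5): events B2->E, B1->F, B3->T, B4->F; covers B1=F, B2=E, B3=T, B4=F
input #5 (g=8, p=0): events B2->E, B1->T; covers B1=T, B2=E
input #6 (g=4, p=-4): events B2->E, B1->F, B3->T, B4->F; covers B1=F, B2=E, B3=T, B4=F
input #7 (g=3, p=-1): events B2->E, B1->T; covers B1=T, B2=E
input #8 (g=5, p=4): events B2->E, B1->T; covers B1=T, B2=E
input #9 (g=9, p=2): events B2->E, B1->T; covers B1=T, B2=E
input #10 (g=3, p=1): events B2->E, B1->T; covers B1=T, B2=E
union over all inputs: B1=T, B1=F, B2=E, B3=T, B4=T, B4=F (6 outcomes)
checked all size-1 subsets: none covers 6 outcomes (max 4/6)
checked all size-2 subsets: none covers 6 outcomes (max 5/6)
at size 3, {1, 3, 4} reaches all 6 outcomes; every lexicographically earlier size-3 subset fails
Answer: 3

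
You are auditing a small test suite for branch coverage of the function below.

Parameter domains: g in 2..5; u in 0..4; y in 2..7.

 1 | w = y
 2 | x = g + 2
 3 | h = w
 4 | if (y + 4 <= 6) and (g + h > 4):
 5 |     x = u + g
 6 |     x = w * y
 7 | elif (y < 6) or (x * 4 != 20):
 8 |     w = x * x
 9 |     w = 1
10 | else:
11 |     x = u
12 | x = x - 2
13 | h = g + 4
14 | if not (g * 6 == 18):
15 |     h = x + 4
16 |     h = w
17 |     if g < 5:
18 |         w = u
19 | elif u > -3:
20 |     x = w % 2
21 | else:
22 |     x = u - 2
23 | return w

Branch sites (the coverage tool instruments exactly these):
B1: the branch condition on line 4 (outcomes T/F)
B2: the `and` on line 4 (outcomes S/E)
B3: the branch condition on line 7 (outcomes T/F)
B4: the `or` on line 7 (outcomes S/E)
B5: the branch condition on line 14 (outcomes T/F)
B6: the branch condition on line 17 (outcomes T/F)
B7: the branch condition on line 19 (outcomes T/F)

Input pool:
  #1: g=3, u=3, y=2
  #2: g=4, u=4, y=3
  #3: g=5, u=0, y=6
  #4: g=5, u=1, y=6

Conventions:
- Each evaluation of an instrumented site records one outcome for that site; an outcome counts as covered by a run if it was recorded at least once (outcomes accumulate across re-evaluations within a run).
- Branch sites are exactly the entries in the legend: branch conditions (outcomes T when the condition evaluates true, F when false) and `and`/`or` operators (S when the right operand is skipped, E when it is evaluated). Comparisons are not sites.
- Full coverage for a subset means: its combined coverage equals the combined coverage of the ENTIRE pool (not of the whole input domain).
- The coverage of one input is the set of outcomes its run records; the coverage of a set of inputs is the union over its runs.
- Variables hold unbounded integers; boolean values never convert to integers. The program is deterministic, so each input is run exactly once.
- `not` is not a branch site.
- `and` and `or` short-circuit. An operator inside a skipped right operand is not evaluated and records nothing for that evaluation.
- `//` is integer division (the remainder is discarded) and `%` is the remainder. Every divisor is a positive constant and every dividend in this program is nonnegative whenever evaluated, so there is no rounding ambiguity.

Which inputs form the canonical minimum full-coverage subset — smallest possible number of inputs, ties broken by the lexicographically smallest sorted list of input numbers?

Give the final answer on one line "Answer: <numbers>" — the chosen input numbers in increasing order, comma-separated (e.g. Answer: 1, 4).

input #1 (g=3, u=3, y=2): events B2->E, B1->T, B5->F, B7->T; covers B1=T, B2=E, B5=F, B7=T
input #2 (g=4, u=4, y=3): events B2->S, B1->F, B4->S, B3->T, B5->T, B6->T; covers B1=F, B2=S, B3=T, B4=S, B5=T, B6=T
input #3 (g=5, u=0, y=6): events B2->S, B1->F, B4->E, B3->T, B5->T, B6->F; covers B1=F, B2=S, B3=T, B4=E, B5=T, B6=F
input #4 (g=5, u=1, y=6): events B2->S, B1->F, B4->E, B3->T, B5->T, B6->F; covers B1=F, B2=S, B3=T, B4=E, B5=T, B6=F
together the pool reaches 12 outcomes: B1=T, B1=F, B2=S, B2=E, B3=T, B4=S, B4=E, B5=T, B5=F, B6=T, B6=F, B7=T
every size-1 subset falls short of the 12 outcomes (best: 6/12)
every size-2 subset falls short of the 12 outcomes (best: 10/12)
inputs {1, 2, 3} (size 3) cover everything; no size-3 subset with a lexicographically smaller index list covers all 12

Answer: 1, 2, 3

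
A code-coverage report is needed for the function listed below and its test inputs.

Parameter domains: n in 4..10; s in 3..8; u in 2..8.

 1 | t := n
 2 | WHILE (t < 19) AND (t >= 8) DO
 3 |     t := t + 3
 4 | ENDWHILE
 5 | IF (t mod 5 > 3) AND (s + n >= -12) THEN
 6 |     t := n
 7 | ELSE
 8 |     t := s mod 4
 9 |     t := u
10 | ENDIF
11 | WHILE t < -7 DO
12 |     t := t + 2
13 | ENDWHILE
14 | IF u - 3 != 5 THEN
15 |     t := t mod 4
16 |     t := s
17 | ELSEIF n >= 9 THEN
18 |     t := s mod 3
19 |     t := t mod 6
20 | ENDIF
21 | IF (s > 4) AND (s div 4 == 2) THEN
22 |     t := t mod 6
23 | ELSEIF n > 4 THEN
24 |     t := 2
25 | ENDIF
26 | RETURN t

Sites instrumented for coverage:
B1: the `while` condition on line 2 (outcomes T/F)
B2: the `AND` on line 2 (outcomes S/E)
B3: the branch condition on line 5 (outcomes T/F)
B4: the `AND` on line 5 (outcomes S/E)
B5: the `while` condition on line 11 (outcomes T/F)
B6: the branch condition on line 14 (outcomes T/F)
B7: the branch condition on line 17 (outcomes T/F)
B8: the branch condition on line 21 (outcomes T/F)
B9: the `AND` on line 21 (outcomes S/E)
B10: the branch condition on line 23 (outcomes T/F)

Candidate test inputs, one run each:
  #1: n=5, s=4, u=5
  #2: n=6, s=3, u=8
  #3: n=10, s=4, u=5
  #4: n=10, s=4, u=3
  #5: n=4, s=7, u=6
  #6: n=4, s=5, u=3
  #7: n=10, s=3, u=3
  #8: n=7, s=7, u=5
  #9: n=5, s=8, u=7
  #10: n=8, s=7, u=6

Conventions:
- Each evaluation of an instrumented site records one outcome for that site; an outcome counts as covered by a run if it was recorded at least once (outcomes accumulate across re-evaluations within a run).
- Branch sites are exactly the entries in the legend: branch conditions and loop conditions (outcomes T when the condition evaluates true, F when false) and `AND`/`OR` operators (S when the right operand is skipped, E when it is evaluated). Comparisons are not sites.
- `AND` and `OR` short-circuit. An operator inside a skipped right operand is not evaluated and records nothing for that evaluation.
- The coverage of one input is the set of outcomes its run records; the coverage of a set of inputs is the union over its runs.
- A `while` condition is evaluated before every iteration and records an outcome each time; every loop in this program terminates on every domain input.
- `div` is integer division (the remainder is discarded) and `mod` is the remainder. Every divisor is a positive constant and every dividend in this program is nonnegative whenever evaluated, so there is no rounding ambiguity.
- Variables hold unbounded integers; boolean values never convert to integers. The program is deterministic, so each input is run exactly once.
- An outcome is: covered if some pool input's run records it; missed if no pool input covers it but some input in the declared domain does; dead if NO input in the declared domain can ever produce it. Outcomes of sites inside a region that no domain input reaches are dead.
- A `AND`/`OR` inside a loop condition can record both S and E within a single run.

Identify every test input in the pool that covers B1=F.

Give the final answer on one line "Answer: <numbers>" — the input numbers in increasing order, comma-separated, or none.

input #1 (n=5, s=4, u=5): produces B1=F
input #2 (n=6, s=3, u=8): produces B1=F
input #3 (n=10, s=4, u=5): produces B1=F
input #4 (n=10, s=4, u=3): produces B1=F
input #5 (n=4, s=7, u=6): produces B1=F
input #6 (n=4, s=5, u=3): produces B1=F
input #7 (n=10, s=3, u=3): produces B1=F
input #8 (n=7, s=7, u=5): produces B1=F
input #9 (n=5, s=8, u=7): produces B1=F
input #10 (n=8, s=7, u=6): produces B1=F

Answer: 1, 2, 3, 4, 5, 6, 7, 8, 9, 10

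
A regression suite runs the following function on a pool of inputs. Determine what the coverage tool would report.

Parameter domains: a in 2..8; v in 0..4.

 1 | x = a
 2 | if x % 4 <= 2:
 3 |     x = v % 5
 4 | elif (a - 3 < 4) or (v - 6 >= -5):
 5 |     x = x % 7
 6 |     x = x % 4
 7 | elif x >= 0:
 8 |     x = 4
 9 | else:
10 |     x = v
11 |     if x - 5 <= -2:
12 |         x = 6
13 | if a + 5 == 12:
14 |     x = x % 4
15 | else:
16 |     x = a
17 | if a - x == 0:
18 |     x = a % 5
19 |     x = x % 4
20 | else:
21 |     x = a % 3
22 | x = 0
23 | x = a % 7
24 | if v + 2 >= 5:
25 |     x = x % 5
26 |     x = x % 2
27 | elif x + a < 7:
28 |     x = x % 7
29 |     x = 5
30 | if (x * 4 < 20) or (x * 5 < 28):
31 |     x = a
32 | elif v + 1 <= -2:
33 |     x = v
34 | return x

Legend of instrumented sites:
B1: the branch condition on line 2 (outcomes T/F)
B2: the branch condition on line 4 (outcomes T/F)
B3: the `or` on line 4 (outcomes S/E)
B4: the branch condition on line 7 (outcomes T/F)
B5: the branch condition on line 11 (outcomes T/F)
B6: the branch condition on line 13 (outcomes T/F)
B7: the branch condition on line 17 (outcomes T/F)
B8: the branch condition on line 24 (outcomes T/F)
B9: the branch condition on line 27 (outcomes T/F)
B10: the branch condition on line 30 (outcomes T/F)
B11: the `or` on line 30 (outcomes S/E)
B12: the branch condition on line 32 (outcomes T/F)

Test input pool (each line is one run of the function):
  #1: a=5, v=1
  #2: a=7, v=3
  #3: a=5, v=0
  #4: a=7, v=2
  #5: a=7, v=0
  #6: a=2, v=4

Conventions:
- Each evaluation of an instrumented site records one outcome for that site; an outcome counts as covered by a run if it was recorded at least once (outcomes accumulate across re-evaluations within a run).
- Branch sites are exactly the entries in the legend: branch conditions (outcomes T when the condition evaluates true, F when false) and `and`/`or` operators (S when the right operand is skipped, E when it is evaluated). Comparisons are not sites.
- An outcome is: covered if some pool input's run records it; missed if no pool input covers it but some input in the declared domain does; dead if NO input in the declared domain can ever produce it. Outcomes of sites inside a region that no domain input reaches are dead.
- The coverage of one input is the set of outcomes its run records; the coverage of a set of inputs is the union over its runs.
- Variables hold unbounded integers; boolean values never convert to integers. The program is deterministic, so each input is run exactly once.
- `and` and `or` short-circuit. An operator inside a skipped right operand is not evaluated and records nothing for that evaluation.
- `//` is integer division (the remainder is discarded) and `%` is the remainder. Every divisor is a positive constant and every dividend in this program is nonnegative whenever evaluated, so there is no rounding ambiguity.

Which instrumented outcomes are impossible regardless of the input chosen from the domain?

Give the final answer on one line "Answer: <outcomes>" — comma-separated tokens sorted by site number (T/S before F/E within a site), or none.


checking every outcome against all 35 domain inputs:
  B4=F: never recorded by any domain input -> dead
  B5=T: never recorded by any domain input -> dead
  B5=F: never recorded by any domain input -> dead
  B12=T: never recorded by any domain input -> dead
  reachable outcomes have witnesses, e.g. B1=T (e.g. a=2, v=0), B1=F (e.g. a=3, v=0), B2=T (e.g. a=3, v=0), B2=F (e.g. a=7, v=0)
Answer: B4=F, B5=T, B5=F, B12=T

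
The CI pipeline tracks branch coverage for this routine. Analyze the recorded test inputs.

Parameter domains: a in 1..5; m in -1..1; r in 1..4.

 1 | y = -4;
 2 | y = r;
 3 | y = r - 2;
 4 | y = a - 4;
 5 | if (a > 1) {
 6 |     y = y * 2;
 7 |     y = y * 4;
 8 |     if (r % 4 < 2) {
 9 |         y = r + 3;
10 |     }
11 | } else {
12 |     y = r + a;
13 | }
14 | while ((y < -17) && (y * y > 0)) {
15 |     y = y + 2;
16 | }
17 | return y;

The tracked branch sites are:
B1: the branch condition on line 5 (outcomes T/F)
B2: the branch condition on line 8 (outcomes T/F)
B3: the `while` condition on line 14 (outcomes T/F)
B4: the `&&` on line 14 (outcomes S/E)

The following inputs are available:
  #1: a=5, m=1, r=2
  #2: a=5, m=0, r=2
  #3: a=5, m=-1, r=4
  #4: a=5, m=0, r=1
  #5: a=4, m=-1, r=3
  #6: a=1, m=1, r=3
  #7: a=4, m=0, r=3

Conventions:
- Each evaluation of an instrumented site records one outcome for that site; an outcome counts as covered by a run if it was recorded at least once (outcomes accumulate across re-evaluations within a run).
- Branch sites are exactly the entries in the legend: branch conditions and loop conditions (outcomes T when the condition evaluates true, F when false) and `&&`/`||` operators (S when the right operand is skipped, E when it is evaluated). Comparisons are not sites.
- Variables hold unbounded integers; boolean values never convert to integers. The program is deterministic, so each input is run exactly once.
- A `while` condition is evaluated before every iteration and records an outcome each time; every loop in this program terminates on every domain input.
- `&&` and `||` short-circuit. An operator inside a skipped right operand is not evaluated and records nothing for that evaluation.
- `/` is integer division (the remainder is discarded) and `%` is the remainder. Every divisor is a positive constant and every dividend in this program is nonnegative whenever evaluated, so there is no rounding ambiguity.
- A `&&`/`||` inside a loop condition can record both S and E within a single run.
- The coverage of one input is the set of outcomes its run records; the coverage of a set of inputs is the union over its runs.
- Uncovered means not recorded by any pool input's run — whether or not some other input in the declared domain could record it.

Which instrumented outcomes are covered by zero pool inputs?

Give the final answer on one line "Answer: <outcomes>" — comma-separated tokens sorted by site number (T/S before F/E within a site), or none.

test 1 (a=5, m=1, r=2) fires B1->T, B2->F, B4->S, B3->F; hits B1=T, B2=F, B3=F, B4=S
test 2 (a=5, m=0, r=2) fires B1->T, B2->F, B4->S, B3->F; hits B1=T, B2=F, B3=F, B4=S
test 3 (a=5, m=-1, r=4) fires B1->T, B2->T, B4->S, B3->F; hits B1=T, B2=T, B3=F, B4=S
test 4 (a=5, m=0, r=1) fires B1->T, B2->T, B4->S, B3->F; hits B1=T, B2=T, B3=F, B4=S
test 5 (a=4, m=-1, r=3) fires B1->T, B2->F, B4->S, B3->F; hits B1=T, B2=F, B3=F, B4=S
test 6 (a=1, m=1, r=3) fires B1->F, B4->S, B3->F; hits B1=F, B3=F, B4=S
test 7 (a=4, m=0, r=3) fires B1->T, B2->F, B4->S, B3->F; hits B1=T, B2=F, B3=F, B4=S
union over the pool: B1=T, B1=F, B2=T, B2=F, B3=F, B4=S
uncovered (2 of 8): B3=T, B4=E

Answer: B3=T, B4=E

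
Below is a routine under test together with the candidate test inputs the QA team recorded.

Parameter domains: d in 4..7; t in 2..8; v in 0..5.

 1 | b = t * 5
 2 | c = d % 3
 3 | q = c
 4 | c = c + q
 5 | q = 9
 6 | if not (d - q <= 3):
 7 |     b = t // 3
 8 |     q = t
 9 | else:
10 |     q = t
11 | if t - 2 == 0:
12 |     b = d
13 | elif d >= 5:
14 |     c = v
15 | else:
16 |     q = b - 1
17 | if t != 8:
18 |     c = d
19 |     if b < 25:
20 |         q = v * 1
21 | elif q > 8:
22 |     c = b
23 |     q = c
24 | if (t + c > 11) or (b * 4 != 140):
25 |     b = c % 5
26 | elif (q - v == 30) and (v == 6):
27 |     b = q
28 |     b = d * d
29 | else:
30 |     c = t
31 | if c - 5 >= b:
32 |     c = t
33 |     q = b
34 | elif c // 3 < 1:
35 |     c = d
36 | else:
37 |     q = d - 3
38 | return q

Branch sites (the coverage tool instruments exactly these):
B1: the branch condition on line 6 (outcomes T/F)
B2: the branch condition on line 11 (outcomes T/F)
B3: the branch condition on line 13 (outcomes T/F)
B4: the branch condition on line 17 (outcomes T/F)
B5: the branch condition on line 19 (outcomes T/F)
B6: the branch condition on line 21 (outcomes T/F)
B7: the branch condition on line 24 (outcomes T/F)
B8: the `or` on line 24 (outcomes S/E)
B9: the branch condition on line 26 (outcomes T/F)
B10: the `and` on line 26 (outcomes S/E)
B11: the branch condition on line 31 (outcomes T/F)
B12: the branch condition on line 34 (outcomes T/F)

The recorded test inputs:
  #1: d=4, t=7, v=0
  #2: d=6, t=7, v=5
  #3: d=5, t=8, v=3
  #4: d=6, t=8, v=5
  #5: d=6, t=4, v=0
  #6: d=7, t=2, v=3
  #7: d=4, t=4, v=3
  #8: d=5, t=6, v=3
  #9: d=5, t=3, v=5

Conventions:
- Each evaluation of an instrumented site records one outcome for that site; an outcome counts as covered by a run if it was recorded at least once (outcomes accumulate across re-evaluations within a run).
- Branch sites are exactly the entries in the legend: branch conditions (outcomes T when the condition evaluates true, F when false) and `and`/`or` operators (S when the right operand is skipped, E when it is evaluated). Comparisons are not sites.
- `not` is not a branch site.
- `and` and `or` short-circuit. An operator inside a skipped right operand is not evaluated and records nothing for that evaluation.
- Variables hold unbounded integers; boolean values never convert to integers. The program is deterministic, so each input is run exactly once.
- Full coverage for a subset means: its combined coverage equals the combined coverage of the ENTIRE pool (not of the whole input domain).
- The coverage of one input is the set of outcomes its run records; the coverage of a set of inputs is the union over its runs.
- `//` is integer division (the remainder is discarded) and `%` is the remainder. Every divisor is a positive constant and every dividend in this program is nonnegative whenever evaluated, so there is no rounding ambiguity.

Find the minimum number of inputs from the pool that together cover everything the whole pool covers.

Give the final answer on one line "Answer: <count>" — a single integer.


input #1 (d=4, t=7, v=0): events B1->F, B2->F, B3->F, B4->T, B5->F, B8->E, B7->F, B10->S, B9->F, B11->F, B12->F; covers B1=F, B2=F, B3=F, B4=T, B5=F, B7=F, B8=E, B9=F, B10=S, B11=F, B12=F
input #2 (d=6, t=7, v=5): events B1->F, B2->F, B3->T, B4->T, B5->F, B8->S, B7->T, B11->T; covers B1=F, B2=F, B3=T, B4=T, B5=F, B7=T, B8=S, B11=T
input #3 (d=5, t=8, v=3): events B1->F, B2->F, B3->T, B4->F, B6->F, B8->E, B7->T, B11->F, B12->F; covers B1=F, B2=F, B3=T, B4=F, B6=F, B7=T, B8=E, B11=F, B12=F
input #4 (d=6, t=8, v=5): events B1->F, B2->F, B3->T, B4->F, B6->F, B8->S, B7->T, B11->T; covers B1=F, B2=F, B3=T, B4=F, B6=F, B7=T, B8=S, B11=T
input #5 (d=6, t=4, v=0): events B1->F, B2->F, B3->T, B4->T, B5->T, B8->E, B7->T, B11->T; covers B1=F, B2=F, B3=T, B4=T, B5=T, B7=T, B8=E, B11=T
input #6 (d=7, t=2, v=3): events B1->F, B2->T, B4->T, B5->T, B8->E, B7->T, B11->T; covers B1=F, B2=T, B4=T, B5=T, B7=T, B8=E, B11=T
input #7 (d=4, t=4, v=3): events B1->F, B2->F, B3->F, B4->T, B5->T, B8->E, B7->T, B11->F, B12->F; covers B1=F, B2=F, B3=F, B4=T, B5=T, B7=T, B8=E, B11=F, B12=F
input #8 (d=5, t=6, v=3): events B1->F, B2->F, B3->T, B4->T, B5->F, B8->E, B7->T, B11->T; covers B1=F, B2=F, B3=T, B4=T, B5=F, B7=T, B8=E, B11=T
input #9 (d=5, t=3, v=5): events B1->F, B2->F, B3->T, B4->T, B5->T, B8->E, B7->T, B11->T; covers B1=F, B2=F, B3=T, B4=T, B5=T, B7=T, B8=E, B11=T
pool-wide coverage (19 outcomes): B1=F, B2=T, B2=F, B3=T, B3=F, B4=T, B4=F, B5=T, B5=F, B6=F, B7=T, B7=F, B8=S, B8=E, B9=F, B10=S, B11=T, B11=F, B12=F
every size-1 subset falls short of the 19 outcomes (best: 11/19)
every size-2 subset falls short of the 19 outcomes (best: 17/19)
inputs {1, 4, 6} (size 3) cover everything; no size-3 subset with a lexicographically smaller index list covers all 19
Answer: 3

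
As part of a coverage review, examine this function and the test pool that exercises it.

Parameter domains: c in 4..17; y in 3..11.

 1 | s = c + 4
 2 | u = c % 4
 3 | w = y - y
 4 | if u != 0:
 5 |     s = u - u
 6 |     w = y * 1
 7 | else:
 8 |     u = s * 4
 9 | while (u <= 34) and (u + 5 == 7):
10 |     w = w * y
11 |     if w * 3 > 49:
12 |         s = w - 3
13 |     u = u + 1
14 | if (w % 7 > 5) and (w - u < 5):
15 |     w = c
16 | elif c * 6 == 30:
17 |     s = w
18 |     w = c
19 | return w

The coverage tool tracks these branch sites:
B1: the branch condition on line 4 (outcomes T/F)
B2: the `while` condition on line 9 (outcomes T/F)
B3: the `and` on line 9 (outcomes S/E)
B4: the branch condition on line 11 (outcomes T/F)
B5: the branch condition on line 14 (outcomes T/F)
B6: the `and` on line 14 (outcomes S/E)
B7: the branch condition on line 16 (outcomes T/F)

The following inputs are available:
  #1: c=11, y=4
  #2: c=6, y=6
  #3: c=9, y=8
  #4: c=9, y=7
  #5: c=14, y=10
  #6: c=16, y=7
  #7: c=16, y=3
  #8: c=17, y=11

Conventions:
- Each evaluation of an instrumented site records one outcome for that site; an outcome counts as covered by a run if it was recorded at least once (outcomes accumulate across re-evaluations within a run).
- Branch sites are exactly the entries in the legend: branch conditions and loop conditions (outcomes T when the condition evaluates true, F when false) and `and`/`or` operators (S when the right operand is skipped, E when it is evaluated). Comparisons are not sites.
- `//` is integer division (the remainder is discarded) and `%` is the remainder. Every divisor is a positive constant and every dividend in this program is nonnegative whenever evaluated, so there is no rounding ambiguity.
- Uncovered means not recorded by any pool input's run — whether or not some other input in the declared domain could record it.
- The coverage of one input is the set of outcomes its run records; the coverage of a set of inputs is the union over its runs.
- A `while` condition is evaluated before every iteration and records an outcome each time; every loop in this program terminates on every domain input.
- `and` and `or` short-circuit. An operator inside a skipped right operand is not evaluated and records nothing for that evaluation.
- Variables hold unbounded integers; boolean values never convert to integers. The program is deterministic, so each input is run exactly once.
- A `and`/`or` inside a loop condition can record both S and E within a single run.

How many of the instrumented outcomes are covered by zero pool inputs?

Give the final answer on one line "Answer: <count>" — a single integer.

input #1, c=11, y=4: events B1->T, B3->E, B2->F, B6->S, B5->F, B7->F; outcomes B1=T, B2=F, B3=E, B5=F, B6=S, B7=F
input #2, c=6, y=6: events B1->T, B3->E, B2->T, B4->T, B3->E, B2->F, B6->S, B5->F, B7->F; outcomes B1=T, B2=T, B2=F, B3=E, B4=T, B5=F, B6=S, B7=F
input #3, c=9, y=8: events B1->T, B3->E, B2->F, B6->S, B5->F, B7->F; outcomes B1=T, B2=F, B3=E, B5=F, B6=S, B7=F
input #4, c=9, y=7: events B1->T, B3->E, B2->F, B6->S, B5->F, B7->F; outcomes B1=T, B2=F, B3=E, B5=F, B6=S, B7=F
input #5, c=14, y=10: events B1->T, B3->E, B2->T, B4->T, B3->E, B2->F, B6->S, B5->F, B7->F; outcomes B1=T, B2=T, B2=F, B3=E, B4=T, B5=F, B6=S, B7=F
input #6, c=16, y=7: events B1->F, B3->S, B2->F, B6->S, B5->F, B7->F; outcomes B1=F, B2=F, B3=S, B5=F, B6=S, B7=F
input #7, c=16, y=3: events B1->F, B3->S, B2->F, B6->S, B5->F, B7->F; outcomes B1=F, B2=F, B3=S, B5=F, B6=S, B7=F
input #8, c=17, y=11: events B1->T, B3->E, B2->F, B6->S, B5->F, B7->F; outcomes B1=T, B2=F, B3=E, B5=F, B6=S, B7=F
union over the pool: B1=T, B1=F, B2=T, B2=F, B3=S, B3=E, B4=T, B5=F, B6=S, B7=F
uncovered (4 of 14): B4=F, B5=T, B6=E, B7=T

Answer: 4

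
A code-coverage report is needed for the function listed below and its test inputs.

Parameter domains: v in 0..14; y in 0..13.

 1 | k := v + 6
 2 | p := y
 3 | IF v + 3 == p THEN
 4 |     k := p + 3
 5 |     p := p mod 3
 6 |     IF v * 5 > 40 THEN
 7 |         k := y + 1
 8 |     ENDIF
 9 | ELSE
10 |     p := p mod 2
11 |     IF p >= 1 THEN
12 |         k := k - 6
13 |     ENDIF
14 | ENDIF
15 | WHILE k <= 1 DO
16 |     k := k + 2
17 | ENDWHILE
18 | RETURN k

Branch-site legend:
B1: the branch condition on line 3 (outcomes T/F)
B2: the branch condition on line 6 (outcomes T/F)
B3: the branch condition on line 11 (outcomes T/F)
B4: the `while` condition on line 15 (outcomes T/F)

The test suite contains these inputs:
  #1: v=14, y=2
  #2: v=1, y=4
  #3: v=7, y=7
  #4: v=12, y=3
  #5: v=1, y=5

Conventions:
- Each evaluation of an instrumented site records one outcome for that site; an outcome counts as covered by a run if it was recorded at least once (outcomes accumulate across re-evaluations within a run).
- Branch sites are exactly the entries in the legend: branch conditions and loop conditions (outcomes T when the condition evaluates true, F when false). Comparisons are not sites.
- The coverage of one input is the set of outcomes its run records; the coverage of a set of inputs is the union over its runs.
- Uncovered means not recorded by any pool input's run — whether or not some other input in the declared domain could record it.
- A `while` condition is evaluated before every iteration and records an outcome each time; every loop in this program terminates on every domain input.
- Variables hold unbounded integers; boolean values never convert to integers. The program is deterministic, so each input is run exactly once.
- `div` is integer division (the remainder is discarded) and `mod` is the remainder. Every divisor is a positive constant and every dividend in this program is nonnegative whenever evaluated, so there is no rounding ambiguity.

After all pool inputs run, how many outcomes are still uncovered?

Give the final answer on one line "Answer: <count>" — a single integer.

run #1 (v=14, y=2) runs B1->F, B3->F, B4->F; records B1=F, B3=F, B4=F
run #2 (v=1, y=4) runs B1->T, B2->F, B4->F; records B1=T, B2=F, B4=F
run #3 (v=7, y=7) runs B1->F, B3->T, B4->F; records B1=F, B3=T, B4=F
run #4 (v=12, y=3) runs B1->F, B3->T, B4->F; records B1=F, B3=T, B4=F
run #5 (v=1, y=5) runs B1->F, B3->T, B4->T, B4->F; records B1=F, B3=T, B4=T, B4=F
union over the pool: B1=T, B1=F, B2=F, B3=T, B3=F, B4=T, B4=F
uncovered (1 of 8): B2=T

Answer: 1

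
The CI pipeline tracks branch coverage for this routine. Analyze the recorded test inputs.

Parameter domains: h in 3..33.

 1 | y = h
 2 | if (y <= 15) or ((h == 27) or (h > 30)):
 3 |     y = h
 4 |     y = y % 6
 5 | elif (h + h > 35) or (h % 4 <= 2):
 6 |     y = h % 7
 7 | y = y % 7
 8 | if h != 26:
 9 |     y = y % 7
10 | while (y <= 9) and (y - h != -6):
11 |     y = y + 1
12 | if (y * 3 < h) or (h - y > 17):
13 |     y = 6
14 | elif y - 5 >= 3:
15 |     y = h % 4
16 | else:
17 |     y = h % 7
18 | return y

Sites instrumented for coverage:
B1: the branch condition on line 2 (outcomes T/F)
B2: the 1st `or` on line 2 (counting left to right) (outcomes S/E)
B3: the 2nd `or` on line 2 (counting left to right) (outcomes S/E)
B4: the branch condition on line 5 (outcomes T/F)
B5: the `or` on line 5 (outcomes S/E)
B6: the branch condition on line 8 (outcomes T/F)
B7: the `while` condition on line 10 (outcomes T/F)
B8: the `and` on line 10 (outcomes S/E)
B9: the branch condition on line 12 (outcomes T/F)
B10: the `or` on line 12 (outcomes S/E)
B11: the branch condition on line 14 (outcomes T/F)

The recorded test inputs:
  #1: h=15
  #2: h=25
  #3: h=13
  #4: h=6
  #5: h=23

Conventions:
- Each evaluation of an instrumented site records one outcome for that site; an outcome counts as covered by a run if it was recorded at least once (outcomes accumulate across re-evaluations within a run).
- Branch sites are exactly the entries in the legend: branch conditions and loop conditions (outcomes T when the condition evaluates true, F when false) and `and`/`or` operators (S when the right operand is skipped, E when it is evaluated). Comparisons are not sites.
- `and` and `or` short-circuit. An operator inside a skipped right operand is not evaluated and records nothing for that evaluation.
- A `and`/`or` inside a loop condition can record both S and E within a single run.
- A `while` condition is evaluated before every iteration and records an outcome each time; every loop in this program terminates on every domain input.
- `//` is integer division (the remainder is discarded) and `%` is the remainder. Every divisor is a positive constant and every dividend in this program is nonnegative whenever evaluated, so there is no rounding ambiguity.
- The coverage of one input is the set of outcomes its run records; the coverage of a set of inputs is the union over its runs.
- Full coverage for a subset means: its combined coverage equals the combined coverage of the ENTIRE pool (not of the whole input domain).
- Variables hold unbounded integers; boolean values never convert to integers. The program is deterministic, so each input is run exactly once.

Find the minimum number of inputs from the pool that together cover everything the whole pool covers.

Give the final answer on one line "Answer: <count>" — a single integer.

input #1, h=15: events B2->S, B1->T, B6->T, B8->E, B7->T, B8->E, B7->T, B8->E, B7->T, B8->E, B7->T, B8->E, B7->T, B8->E, ...; outcomes B1=T, B2=S, B6=T, B7=T, B7=F, B8=E, B9=F, B10=E, B11=T
input #2, h=25: events B2->E, B3->E, B1->F, B5->S, B4->T, B6->T, B8->E, B7->T, B8->E, B7->T, B8->E, B7->T, B8->E, B7->T, ...; outcomes B1=F, B2=E, B3=E, B4=T, B5=S, B6=T, B7=T, B7=F, B8=S, B8=E, B9=F, B10=E, B11=T
input #3, h=13: events B2->S, B1->T, B6->T, B8->E, B7->T, B8->E, B7->T, B8->E, B7->T, B8->E, B7->T, B8->E, B7->T, B8->E, ...; outcomes B1=T, B2=S, B6=T, B7=T, B7=F, B8=E, B9=F, B10=E, B11=F
input #4, h=6: events B2->S, B1->T, B6->T, B8->E, B7->F, B10->S, B9->T; outcomes B1=T, B2=S, B6=T, B7=F, B8=E, B9=T, B10=S
input #5, h=23: events B2->E, B3->E, B1->F, B5->S, B4->T, B6->T, B8->E, B7->T, B8->E, B7->T, B8->E, B7->T, B8->E, B7->T, ...; outcomes B1=F, B2=E, B3=E, B4=T, B5=S, B6=T, B7=T, B7=F, B8=S, B8=E, B9=F, B10=E, B11=T
pool-wide coverage (18 outcomes): B1=T, B1=F, B2=S, B2=E, B3=E, B4=T, B5=S, B6=T, B7=T, B7=F, B8=S, B8=E, B9=T, B9=F, B10=S, B10=E, B11=T, B11=F
checked all size-1 subsets: none covers 18 outcomes (max 13/18)
checked all size-2 subsets: none covers 18 outcomes (max 17/18)
at size 3, {2, 3, 4} reaches all 18 outcomes; every lexicographically earlier size-3 subset fails

Answer: 3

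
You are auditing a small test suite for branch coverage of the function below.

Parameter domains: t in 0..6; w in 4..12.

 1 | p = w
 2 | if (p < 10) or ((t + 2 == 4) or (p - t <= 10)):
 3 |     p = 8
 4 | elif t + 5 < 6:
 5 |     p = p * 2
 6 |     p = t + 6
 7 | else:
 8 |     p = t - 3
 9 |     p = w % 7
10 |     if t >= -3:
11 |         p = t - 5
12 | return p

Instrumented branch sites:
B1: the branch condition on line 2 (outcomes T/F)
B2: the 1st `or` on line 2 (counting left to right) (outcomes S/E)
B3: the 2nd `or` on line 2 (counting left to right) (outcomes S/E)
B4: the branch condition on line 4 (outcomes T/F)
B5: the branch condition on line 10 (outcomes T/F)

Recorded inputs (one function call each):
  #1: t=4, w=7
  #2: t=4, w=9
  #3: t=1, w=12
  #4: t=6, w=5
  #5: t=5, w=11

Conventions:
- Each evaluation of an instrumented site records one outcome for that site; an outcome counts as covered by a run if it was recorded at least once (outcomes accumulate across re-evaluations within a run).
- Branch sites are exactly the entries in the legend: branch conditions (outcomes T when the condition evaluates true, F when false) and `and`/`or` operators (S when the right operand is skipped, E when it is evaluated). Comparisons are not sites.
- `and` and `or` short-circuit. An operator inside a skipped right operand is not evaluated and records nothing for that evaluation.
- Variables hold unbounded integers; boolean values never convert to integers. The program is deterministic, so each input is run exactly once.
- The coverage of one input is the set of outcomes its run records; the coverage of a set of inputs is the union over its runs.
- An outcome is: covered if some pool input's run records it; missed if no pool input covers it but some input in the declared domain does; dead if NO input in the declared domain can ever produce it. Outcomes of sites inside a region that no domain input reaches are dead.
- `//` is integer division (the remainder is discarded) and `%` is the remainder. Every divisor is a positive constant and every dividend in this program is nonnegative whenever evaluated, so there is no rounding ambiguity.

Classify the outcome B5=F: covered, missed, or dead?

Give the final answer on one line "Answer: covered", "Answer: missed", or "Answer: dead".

no pool input records B5=F
checking all 63 inputs in the declared domain: B5=F is never recorded -> dead

Answer: dead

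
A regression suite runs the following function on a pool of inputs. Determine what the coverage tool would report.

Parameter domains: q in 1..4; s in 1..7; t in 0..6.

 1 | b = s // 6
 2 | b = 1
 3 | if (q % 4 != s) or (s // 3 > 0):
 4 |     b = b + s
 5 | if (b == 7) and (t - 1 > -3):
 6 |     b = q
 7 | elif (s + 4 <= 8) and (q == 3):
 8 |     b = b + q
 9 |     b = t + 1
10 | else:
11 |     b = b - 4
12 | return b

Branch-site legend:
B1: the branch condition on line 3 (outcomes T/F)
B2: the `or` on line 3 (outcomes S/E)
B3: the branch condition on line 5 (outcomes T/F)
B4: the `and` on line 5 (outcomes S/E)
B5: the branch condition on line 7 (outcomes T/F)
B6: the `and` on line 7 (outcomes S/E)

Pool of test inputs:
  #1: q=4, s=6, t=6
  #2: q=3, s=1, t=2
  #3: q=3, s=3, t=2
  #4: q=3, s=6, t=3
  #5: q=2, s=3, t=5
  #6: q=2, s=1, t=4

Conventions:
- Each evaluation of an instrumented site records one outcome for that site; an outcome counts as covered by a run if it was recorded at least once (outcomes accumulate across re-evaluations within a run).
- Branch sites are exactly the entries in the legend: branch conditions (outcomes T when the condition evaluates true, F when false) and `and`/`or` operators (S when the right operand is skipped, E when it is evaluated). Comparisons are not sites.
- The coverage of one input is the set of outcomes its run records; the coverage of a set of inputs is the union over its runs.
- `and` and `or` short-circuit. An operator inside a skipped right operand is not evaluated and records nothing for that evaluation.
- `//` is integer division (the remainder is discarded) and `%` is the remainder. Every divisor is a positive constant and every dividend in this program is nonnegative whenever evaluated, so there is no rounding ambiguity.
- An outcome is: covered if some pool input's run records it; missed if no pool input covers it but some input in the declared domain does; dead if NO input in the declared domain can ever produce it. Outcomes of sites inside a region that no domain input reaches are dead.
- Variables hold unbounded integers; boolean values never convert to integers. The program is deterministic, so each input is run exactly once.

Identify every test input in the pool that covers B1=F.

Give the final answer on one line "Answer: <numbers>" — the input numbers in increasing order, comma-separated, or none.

input #1 (q=4, s=6, t=6): does not record B1=F
input #2 (q=3, s=1, t=2): does not record B1=F
input #3 (q=3, s=3, t=2): does not record B1=F
input #4 (q=3, s=6, t=3): does not record B1=F
input #5 (q=2, s=3, t=5): does not record B1=F
input #6 (q=2, s=1, t=4): does not record B1=F

Answer: none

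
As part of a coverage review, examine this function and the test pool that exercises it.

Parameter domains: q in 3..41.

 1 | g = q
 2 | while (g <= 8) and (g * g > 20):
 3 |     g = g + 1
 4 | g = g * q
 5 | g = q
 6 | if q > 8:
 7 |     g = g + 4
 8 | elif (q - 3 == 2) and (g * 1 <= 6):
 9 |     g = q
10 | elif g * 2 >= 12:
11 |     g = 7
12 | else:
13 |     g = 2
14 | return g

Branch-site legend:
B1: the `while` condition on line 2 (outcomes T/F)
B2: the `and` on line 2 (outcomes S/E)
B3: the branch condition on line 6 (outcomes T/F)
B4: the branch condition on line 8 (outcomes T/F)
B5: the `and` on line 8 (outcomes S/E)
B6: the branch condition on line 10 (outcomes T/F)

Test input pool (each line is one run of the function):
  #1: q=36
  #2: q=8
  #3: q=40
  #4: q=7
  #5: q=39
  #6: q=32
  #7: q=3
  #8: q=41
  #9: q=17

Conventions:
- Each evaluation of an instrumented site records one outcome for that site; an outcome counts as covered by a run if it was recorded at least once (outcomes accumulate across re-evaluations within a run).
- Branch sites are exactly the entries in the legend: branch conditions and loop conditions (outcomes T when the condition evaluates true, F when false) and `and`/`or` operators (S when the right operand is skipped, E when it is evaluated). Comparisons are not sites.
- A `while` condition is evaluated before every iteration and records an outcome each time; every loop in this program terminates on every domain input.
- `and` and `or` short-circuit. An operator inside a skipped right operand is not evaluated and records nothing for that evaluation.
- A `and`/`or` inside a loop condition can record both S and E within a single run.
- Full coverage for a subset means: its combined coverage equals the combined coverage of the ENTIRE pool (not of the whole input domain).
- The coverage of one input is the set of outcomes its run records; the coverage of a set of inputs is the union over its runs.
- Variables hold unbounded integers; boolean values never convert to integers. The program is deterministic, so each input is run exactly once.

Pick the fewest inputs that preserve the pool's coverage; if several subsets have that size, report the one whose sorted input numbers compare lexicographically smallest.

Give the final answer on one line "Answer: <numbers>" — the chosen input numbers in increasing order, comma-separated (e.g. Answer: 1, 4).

test 1 (q=36) fires B2->S, B1->F, B3->T; hits B1=F, B2=S, B3=T
test 2 (q=8) fires B2->E, B1->T, B2->S, B1->F, B3->F, B5->S, B4->F, B6->T; hits B1=T, B1=F, B2=S, B2=E, B3=F, B4=F, B5=S, B6=T
test 3 (q=40) fires B2->S, B1->F, B3->T; hits B1=F, B2=S, B3=T
test 4 (q=7) fires B2->E, B1->T, B2->E, B1->T, B2->S, B1->F, B3->F, B5->S, B4->F, B6->T; hits B1=T, B1=F, B2=S, B2=E, B3=F, B4=F, B5=S, B6=T
test 5 (q=39) fires B2->S, B1->F, B3->T; hits B1=F, B2=S, B3=T
test 6 (q=32) fires B2->S, B1->F, B3->T; hits B1=F, B2=S, B3=T
test 7 (q=3) fires B2->E, B1->F, B3->F, B5->S, B4->F, B6->F; hits B1=F, B2=E, B3=F, B4=F, B5=S, B6=F
test 8 (q=41) fires B2->S, B1->F, B3->T; hits B1=F, B2=S, B3=T
test 9 (q=17) fires B2->S, B1->F, B3->T; hits B1=F, B2=S, B3=T
pool-wide coverage (10 outcomes): B1=T, B1=F, B2=S, B2=E, B3=T, B3=F, B4=F, B5=S, B6=T, B6=F
no size-1 subset reaches all 10 outcomes (best union: 8/10)
no size-2 subset reaches all 10 outcomes (best union: 9/10)
at size 3, {1, 2, 7} reaches all 10 outcomes; every lexicographically earlier size-3 subset fails

Answer: 1, 2, 7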